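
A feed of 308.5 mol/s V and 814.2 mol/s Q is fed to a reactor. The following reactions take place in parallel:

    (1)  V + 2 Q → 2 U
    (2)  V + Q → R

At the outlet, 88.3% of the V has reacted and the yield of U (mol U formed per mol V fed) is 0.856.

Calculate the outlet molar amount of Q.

410 mol/s

Yield of U: 2ξ₁ / 308.5 = 0.856 → ξ₁ = 132 mol/s.
Conversion of V: 1ξ₁ + 1ξ₂ = 0.883 × 308.5 = 272.4 → ξ₂ = 140.4 mol/s.
Outlet amounts (n = n₀ + Σ ν·ξ):
  V: 308.5 − 1(132) − 1(140.4) = 36.09
  Q: 814.2 − 2(132) − 1(140.4) = 409.8
  U: 0 + 2(132) = 264.1
  R: 0 + 1(140.4) = 140.4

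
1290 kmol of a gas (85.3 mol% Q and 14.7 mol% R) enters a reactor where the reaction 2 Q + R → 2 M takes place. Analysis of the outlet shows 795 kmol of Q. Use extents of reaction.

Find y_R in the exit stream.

0.0325

For Q: n = n₀ − 2ξ → 795 = 1100 − 2ξ, giving ξ = 152.7 kmol.
Outlet amounts (n = n₀ + ν ξ):
  Q: 1100 − 2(152.7) = 795
  R: 189.6 − 1(152.7) = 36.95
  M: 0 + 2(152.7) = 305.4
Total out = 1137 kmol; y_R = 36.95 / 1137 = 0.03248.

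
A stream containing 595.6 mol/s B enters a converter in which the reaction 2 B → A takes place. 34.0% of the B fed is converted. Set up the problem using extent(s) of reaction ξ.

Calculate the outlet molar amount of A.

B reacted = 0.34 × 595.6 = 202.5 mol/s; ν_B = −2, so ξ = 202.5/2 = 101.3 mol/s.
Outlet amounts (n = n₀ + ν ξ):
  B: 595.6 − 2(101.3) = 393.1
  A: 0 + 1(101.3) = 101.3

101 mol/s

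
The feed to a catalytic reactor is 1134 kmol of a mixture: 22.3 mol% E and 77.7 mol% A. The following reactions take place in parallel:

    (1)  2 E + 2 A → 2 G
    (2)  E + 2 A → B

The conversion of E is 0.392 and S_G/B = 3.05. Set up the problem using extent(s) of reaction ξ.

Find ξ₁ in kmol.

Conversion of E: E consumed = 0.392 × 252.9 = 99.13 kmol = 2ξ₁ + 1ξ₂.
Selectivity: 2ξ₁ / (1ξ₂) = 3.05 → ξ₁ = 1.525 ξ₂.
Substitute: (2·1.525 + 1) ξ₂ = 99.13 → ξ₂ = 24.48 kmol, ξ₁ = 37.33 kmol.
Outlet amounts (n = n₀ + Σ ν·ξ):
  E: 252.9 − 2(37.33) − 1(24.48) = 153.8
  A: 881.1 − 2(37.33) − 2(24.48) = 757.5
  G: 0 + 2(37.33) = 74.65
  B: 0 + 1(24.48) = 24.48

ξ₁ = 37.3 kmol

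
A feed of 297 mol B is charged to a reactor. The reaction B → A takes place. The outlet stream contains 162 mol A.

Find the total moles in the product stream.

297 mol

For A: n = n₀ + 1ξ → 162 = 0 + 1ξ, giving ξ = 162 mol.
Outlet amounts (n = n₀ + ν ξ):
  B: 297 − 1(162) = 135
  A: 0 + 1(162) = 162
Total out = 135 + 162 = 297 mol.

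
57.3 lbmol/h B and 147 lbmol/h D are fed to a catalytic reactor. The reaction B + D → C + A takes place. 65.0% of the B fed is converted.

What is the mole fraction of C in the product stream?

B reacted = 0.65 × 57.3 = 37.24 lbmol/h; ν_B = −1, so ξ = 37.24/1 = 37.24 lbmol/h.
Outlet amounts (n = n₀ + ν ξ):
  B: 57.3 − 1(37.24) = 20.05
  D: 147 − 1(37.24) = 109.8
  C: 0 + 1(37.24) = 37.24
  A: 0 + 1(37.24) = 37.24
Total out = 204.3 lbmol/h; y_C = 37.24 / 204.3 = 0.1823.

0.182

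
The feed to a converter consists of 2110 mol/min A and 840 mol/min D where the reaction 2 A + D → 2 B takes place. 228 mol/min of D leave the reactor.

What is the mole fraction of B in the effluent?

For D: n = n₀ − 1ξ → 228 = 840 − 1ξ, giving ξ = 612 mol/min.
Outlet amounts (n = n₀ + ν ξ):
  A: 2110 − 2(612) = 886
  D: 840 − 1(612) = 228
  B: 0 + 2(612) = 1224
Total out = 2338 mol/min; y_B = 1224 / 2338 = 0.5235.

0.524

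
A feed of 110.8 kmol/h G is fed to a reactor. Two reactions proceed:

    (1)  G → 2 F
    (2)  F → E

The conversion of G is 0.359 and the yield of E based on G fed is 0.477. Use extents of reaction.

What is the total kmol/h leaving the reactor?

Conversion of G: G consumed = 1ξ₁ = 0.359 × 110.8 → ξ₁ = 39.78 kmol/h.
Yield of E: 1ξ₂ / 110.8 = 0.477 → ξ₂ = 52.85 kmol/h.
Outlet amounts (n = n₀ + Σ ν·ξ):
  G: 110.8 − 1(39.78) = 71.02
  F: 0 + 2(39.78) − 1(52.85) = 26.7
  E: 0 + 1(52.85) = 52.85
Total out = 71.02 + 26.7 + 52.85 = 150.6 kmol/h.

151 kmol/h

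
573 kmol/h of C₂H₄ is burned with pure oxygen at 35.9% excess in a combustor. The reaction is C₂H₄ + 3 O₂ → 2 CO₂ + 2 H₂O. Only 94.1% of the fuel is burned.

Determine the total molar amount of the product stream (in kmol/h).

Stoichiometric O₂ = 3 × 573 = 1719 kmol/h; O₂ fed = 1719 × 1.359 = 2336 kmol/h.
Fuel reacted = 0.941 × 573 → ξ = 539.2 kmol/h.
Outlet (n = n₀ + ν ξ):
  C₂H₄: 573 − 1(539.2) = 33.81
  O₂: 2336 − 3(539.2) = 718.5
  CO₂: 0 + 2(539.2) = 1078
  H₂O: 0 + 2(539.2) = 1078
Total out = 33.81 + 718.5 + 1078 + 1078 = 2909 kmol/h.

2910 kmol/h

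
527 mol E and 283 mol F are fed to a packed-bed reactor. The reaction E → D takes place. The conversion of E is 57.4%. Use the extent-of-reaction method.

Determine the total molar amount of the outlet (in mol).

810 mol

E reacted = 0.574 × 527 = 302.5 mol; ν_E = −1, so ξ = 302.5/1 = 302.5 mol.
Outlet amounts (n = n₀ + ν ξ):
  E: 527 − 1(302.5) = 224.5
  D: 0 + 1(302.5) = 302.5
  F: 283 (inert)
Total out = 224.5 + 302.5 + 283 = 810 mol.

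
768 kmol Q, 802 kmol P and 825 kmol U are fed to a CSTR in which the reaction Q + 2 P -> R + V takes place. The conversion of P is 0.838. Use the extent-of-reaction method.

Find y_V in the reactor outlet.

0.163

P reacted = 0.838 × 802 = 672.1 kmol; ν_P = −2, so ξ = 672.1/2 = 336 kmol.
Outlet amounts (n = n₀ + ν ξ):
  Q: 768 − 1(336) = 432
  P: 802 − 2(336) = 129.9
  R: 0 + 1(336) = 336
  V: 0 + 1(336) = 336
  U: 825 (inert)
Total out = 2059 kmol; y_V = 336 / 2059 = 0.1632.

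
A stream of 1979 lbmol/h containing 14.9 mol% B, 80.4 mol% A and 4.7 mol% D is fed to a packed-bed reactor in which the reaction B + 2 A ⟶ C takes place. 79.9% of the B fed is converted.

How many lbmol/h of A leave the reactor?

1120 lbmol/h

B reacted = 0.799 × 294.9 = 235.6 lbmol/h; ν_B = −1, so ξ = 235.6/1 = 235.6 lbmol/h.
Outlet amounts (n = n₀ + ν ξ):
  B: 294.9 − 1(235.6) = 59.27
  A: 1591 − 2(235.6) = 1120
  C: 0 + 1(235.6) = 235.6
  D: 93.01 (inert)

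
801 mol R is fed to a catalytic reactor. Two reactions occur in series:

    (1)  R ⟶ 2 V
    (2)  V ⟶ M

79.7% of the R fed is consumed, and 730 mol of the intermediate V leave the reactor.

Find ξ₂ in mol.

Conversion of R: R consumed = 1ξ₁ = 0.797 × 801 → ξ₁ = 638.4 mol.
V balance: n_V = 0 + 2ξ₁ − 1ξ₂ = 730 → ξ₂ = (2·638.4 − 730)/1 = 546.8 mol.
Outlet amounts (n = n₀ + Σ ν·ξ):
  R: 801 − 1(638.4) = 162.6
  V: 0 + 2(638.4) − 1(546.8) = 730
  M: 0 + 1(546.8) = 546.8

ξ₂ = 547 mol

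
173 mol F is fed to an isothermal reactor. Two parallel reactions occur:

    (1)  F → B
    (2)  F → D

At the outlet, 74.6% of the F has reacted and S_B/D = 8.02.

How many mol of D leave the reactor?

14.3 mol

Conversion of F: F consumed = 0.746 × 173 = 129.1 mol = 1ξ₁ + 1ξ₂.
Selectivity: 1ξ₁ / (1ξ₂) = 8.02 → ξ₁ = 8.02 ξ₂.
Substitute: (1·8.02 + 1) ξ₂ = 129.1 → ξ₂ = 14.31 mol, ξ₁ = 114.8 mol.
Outlet amounts (n = n₀ + Σ ν·ξ):
  F: 173 − 1(114.8) − 1(14.31) = 43.94
  B: 0 + 1(114.8) = 114.8
  D: 0 + 1(14.31) = 14.31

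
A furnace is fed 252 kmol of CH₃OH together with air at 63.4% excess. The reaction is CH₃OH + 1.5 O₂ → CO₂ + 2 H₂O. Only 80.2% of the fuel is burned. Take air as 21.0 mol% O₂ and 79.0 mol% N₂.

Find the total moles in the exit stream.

3290 kmol

Stoichiometric O₂ = 1.5 × 252 = 378 kmol; O₂ fed = 378 × 1.634 = 617.7 kmol.
N₂ fed = 617.7 × 79/21 = 2324 kmol.
Fuel reacted = 0.802 × 252 → ξ = 202.1 kmol.
Outlet (n = n₀ + ν ξ):
  CH₃OH: 252 − 1(202.1) = 49.9
  O₂: 617.7 − 1.5(202.1) = 314.5
  N₂: 2324 (inert)
  CO₂: 0 + 1(202.1) = 202.1
  H₂O: 0 + 2(202.1) = 404.2
Total out = 49.9 + 314.5 + 2324 + 202.1 + 404.2 = 3294 kmol.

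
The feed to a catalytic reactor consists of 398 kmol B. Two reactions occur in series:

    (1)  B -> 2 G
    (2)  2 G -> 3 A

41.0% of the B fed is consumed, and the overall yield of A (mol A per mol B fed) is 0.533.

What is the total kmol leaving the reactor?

Conversion of B: B consumed = 1ξ₁ = 0.41 × 398 → ξ₁ = 163.2 kmol.
Yield of A: 3ξ₂ / 398 = 0.533 → ξ₂ = 70.71 kmol.
Outlet amounts (n = n₀ + Σ ν·ξ):
  B: 398 − 1(163.2) = 234.8
  G: 0 + 2(163.2) − 2(70.71) = 184.9
  A: 0 + 3(70.71) = 212.1
Total out = 234.8 + 184.9 + 212.1 = 631.9 kmol.

632 kmol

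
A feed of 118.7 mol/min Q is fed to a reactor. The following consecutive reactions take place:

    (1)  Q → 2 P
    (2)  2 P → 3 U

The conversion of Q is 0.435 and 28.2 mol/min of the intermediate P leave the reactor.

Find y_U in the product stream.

Conversion of Q: Q consumed = 1ξ₁ = 0.435 × 118.7 → ξ₁ = 51.63 mol/min.
P balance: n_P = 0 + 2ξ₁ − 2ξ₂ = 28.2 → ξ₂ = (2·51.63 − 28.2)/2 = 37.53 mol/min.
Outlet amounts (n = n₀ + Σ ν·ξ):
  Q: 118.7 − 1(51.63) = 67.07
  P: 0 + 2(51.63) − 2(37.53) = 28.2
  U: 0 + 3(37.53) = 112.6
Total out = 207.9 mol/min; y_U = 112.6 / 207.9 = 0.5417.

0.542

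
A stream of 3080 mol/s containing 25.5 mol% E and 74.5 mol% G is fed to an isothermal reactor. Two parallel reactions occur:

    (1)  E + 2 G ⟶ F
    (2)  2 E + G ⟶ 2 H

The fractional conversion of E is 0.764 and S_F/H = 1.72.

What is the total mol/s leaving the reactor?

Conversion of E: E consumed = 0.764 × 785.4 = 600 mol/s = 1ξ₁ + 2ξ₂.
Selectivity: 1ξ₁ / (2ξ₂) = 1.72 → ξ₁ = 3.44 ξ₂.
Substitute: (1·3.44 + 2) ξ₂ = 600 → ξ₂ = 110.3 mol/s, ξ₁ = 379.4 mol/s.
Outlet amounts (n = n₀ + Σ ν·ξ):
  E: 785.4 − 1(379.4) − 2(110.3) = 185.4
  G: 2295 − 2(379.4) − 1(110.3) = 1425
  F: 0 + 1(379.4) = 379.4
  H: 0 + 2(110.3) = 220.6
Total out = 185.4 + 1425 + 379.4 + 220.6 = 2211 mol/s.

2210 mol/s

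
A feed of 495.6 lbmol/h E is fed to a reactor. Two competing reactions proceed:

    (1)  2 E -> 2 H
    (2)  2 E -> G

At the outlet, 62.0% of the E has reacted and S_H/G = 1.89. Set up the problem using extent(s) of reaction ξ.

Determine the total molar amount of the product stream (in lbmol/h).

Conversion of E: E consumed = 0.62 × 495.6 = 307.3 lbmol/h = 2ξ₁ + 2ξ₂.
Selectivity: 2ξ₁ / (1ξ₂) = 1.89 → ξ₁ = 0.945 ξ₂.
Substitute: (2·0.945 + 2) ξ₂ = 307.3 → ξ₂ = 78.99 lbmol/h, ξ₁ = 74.65 lbmol/h.
Outlet amounts (n = n₀ + Σ ν·ξ):
  E: 495.6 − 2(74.65) − 2(78.99) = 188.3
  H: 0 + 2(74.65) = 149.3
  G: 0 + 1(78.99) = 78.99
Total out = 188.3 + 149.3 + 78.99 = 416.6 lbmol/h.

417 lbmol/h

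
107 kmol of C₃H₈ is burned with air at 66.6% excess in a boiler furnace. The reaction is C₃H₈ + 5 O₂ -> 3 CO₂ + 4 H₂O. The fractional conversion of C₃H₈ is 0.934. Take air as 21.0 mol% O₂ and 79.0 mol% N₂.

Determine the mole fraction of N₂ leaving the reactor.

Stoichiometric O₂ = 5 × 107 = 535 kmol; O₂ fed = 535 × 1.666 = 891.3 kmol.
N₂ fed = 891.3 × 79/21 = 3353 kmol.
Fuel reacted = 0.934 × 107 → ξ = 99.94 kmol.
Outlet (n = n₀ + ν ξ):
  C₃H₈: 107 − 1(99.94) = 7.062
  O₂: 891.3 − 5(99.94) = 391.6
  N₂: 3353 (inert)
  CO₂: 0 + 3(99.94) = 299.8
  H₂O: 0 + 4(99.94) = 399.8
Total out = 4451 kmol; y_N₂ = 3353 / 4451 = 0.7533.

0.753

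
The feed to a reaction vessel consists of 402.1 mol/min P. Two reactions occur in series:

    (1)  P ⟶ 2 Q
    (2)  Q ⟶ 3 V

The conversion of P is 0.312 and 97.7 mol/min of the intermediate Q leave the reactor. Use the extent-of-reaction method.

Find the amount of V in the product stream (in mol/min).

Conversion of P: P consumed = 1ξ₁ = 0.312 × 402.1 → ξ₁ = 125.5 mol/min.
Q balance: n_Q = 0 + 2ξ₁ − 1ξ₂ = 97.7 → ξ₂ = (2·125.5 − 97.7)/1 = 153.2 mol/min.
Outlet amounts (n = n₀ + Σ ν·ξ):
  P: 402.1 − 1(125.5) = 276.6
  Q: 0 + 2(125.5) − 1(153.2) = 97.7
  V: 0 + 3(153.2) = 459.6

460 mol/min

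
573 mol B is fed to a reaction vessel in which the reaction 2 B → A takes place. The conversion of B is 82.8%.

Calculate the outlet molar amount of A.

237 mol

B reacted = 0.828 × 573 = 474.4 mol; ν_B = −2, so ξ = 474.4/2 = 237.2 mol.
Outlet amounts (n = n₀ + ν ξ):
  B: 573 − 2(237.2) = 98.56
  A: 0 + 1(237.2) = 237.2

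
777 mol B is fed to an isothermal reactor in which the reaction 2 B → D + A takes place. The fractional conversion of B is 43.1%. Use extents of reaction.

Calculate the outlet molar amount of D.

167 mol

B reacted = 0.431 × 777 = 334.9 mol; ν_B = −2, so ξ = 334.9/2 = 167.4 mol.
Outlet amounts (n = n₀ + ν ξ):
  B: 777 − 2(167.4) = 442.1
  D: 0 + 1(167.4) = 167.4
  A: 0 + 1(167.4) = 167.4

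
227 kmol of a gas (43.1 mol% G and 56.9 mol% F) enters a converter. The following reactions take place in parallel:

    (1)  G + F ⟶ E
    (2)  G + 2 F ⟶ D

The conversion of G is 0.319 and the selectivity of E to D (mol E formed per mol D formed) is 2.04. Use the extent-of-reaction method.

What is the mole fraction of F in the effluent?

Conversion of G: G consumed = 0.319 × 97.84 = 31.21 kmol = 1ξ₁ + 1ξ₂.
Selectivity: 1ξ₁ / (1ξ₂) = 2.04 → ξ₁ = 2.04 ξ₂.
Substitute: (1·2.04 + 1) ξ₂ = 31.21 → ξ₂ = 10.27 kmol, ξ₁ = 20.94 kmol.
Outlet amounts (n = n₀ + Σ ν·ξ):
  G: 97.84 − 1(20.94) − 1(10.27) = 66.63
  F: 129.2 − 1(20.94) − 2(10.27) = 87.69
  E: 0 + 1(20.94) = 20.94
  D: 0 + 1(10.27) = 10.27
Total out = 185.5 kmol; y_F = 87.69 / 185.5 = 0.4726.

0.473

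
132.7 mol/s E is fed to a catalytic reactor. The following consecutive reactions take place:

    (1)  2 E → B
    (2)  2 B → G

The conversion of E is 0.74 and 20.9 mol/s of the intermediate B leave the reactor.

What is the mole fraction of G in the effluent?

0.203

Conversion of E: E consumed = 2ξ₁ = 0.74 × 132.7 → ξ₁ = 49.1 mol/s.
B balance: n_B = 0 + 1ξ₁ − 2ξ₂ = 20.9 → ξ₂ = (1·49.1 − 20.9)/2 = 14.1 mol/s.
Outlet amounts (n = n₀ + Σ ν·ξ):
  E: 132.7 − 2(49.1) = 34.5
  B: 0 + 1(49.1) − 2(14.1) = 20.9
  G: 0 + 1(14.1) = 14.1
Total out = 69.5 mol/s; y_G = 14.1 / 69.5 = 0.2029.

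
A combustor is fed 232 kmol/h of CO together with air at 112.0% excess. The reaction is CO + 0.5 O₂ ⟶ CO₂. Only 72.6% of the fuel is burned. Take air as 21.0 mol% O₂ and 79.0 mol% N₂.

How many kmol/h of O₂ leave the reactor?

162 kmol/h

Stoichiometric O₂ = 0.5 × 232 = 116 kmol/h; O₂ fed = 116 × 2.120 = 245.9 kmol/h.
N₂ fed = 245.9 × 79/21 = 925.1 kmol/h.
Fuel reacted = 0.726 × 232 → ξ = 168.4 kmol/h.
Outlet (n = n₀ + ν ξ):
  CO: 232 − 1(168.4) = 63.57
  O₂: 245.9 − 0.5(168.4) = 161.7
  N₂: 925.1 (inert)
  CO₂: 0 + 1(168.4) = 168.4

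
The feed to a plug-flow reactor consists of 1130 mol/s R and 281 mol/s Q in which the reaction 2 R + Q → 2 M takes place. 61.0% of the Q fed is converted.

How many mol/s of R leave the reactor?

787 mol/s

Q reacted = 0.61 × 281 = 171.4 mol/s; ν_Q = −1, so ξ = 171.4/1 = 171.4 mol/s.
Outlet amounts (n = n₀ + ν ξ):
  R: 1130 − 2(171.4) = 787.2
  Q: 281 − 1(171.4) = 109.6
  M: 0 + 2(171.4) = 342.8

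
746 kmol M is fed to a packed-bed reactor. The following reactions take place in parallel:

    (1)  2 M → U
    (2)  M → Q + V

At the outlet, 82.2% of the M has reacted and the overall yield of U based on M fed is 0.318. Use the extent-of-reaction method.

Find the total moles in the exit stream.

648 kmol

Yield of U: 1ξ₁ / 746 = 0.318 → ξ₁ = 237.2 kmol.
Conversion of M: 2ξ₁ + 1ξ₂ = 0.822 × 746 = 613.2 → ξ₂ = 138.8 kmol.
Outlet amounts (n = n₀ + Σ ν·ξ):
  M: 746 − 2(237.2) − 1(138.8) = 132.8
  U: 0 + 1(237.2) = 237.2
  Q: 0 + 1(138.8) = 138.8
  V: 0 + 1(138.8) = 138.8
Total out = 132.8 + 237.2 + 138.8 + 138.8 = 647.5 kmol.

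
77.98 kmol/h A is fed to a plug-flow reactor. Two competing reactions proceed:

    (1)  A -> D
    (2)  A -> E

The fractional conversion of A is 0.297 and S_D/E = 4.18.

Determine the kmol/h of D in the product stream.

18.7 kmol/h

Conversion of A: A consumed = 0.297 × 77.98 = 23.16 kmol/h = 1ξ₁ + 1ξ₂.
Selectivity: 1ξ₁ / (1ξ₂) = 4.18 → ξ₁ = 4.18 ξ₂.
Substitute: (1·4.18 + 1) ξ₂ = 23.16 → ξ₂ = 4.471 kmol/h, ξ₁ = 18.69 kmol/h.
Outlet amounts (n = n₀ + Σ ν·ξ):
  A: 77.98 − 1(18.69) − 1(4.471) = 54.82
  D: 0 + 1(18.69) = 18.69
  E: 0 + 1(4.471) = 4.471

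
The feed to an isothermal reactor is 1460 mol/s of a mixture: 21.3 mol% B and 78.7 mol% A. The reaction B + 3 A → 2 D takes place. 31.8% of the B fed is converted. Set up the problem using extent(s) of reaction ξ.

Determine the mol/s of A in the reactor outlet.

B reacted = 0.318 × 311 = 98.89 mol/s; ν_B = −1, so ξ = 98.89/1 = 98.89 mol/s.
Outlet amounts (n = n₀ + ν ξ):
  B: 311 − 1(98.89) = 212.1
  A: 1149 − 3(98.89) = 852.3
  D: 0 + 2(98.89) = 197.8

852 mol/s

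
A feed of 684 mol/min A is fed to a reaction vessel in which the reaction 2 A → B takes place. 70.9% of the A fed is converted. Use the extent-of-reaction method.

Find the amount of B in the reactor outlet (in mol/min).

242 mol/min

A reacted = 0.709 × 684 = 485 mol/min; ν_A = −2, so ξ = 485/2 = 242.5 mol/min.
Outlet amounts (n = n₀ + ν ξ):
  A: 684 − 2(242.5) = 199
  B: 0 + 1(242.5) = 242.5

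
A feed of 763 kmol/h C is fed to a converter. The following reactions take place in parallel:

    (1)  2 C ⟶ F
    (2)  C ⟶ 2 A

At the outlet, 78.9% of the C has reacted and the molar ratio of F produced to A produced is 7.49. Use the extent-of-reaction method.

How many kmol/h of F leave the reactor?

291 kmol/h

Conversion of C: C consumed = 0.789 × 763 = 602 kmol/h = 2ξ₁ + 1ξ₂.
Selectivity: 1ξ₁ / (2ξ₂) = 7.49 → ξ₁ = 14.98 ξ₂.
Substitute: (2·14.98 + 1) ξ₂ = 602 → ξ₂ = 19.44 kmol/h, ξ₁ = 291.3 kmol/h.
Outlet amounts (n = n₀ + Σ ν·ξ):
  C: 763 − 2(291.3) − 1(19.44) = 161
  F: 0 + 1(291.3) = 291.3
  A: 0 + 2(19.44) = 38.89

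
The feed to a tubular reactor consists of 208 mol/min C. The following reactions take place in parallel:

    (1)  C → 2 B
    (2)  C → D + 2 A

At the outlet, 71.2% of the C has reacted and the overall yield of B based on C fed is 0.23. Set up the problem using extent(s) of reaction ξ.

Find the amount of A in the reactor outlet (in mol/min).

Yield of B: 2ξ₁ / 208 = 0.23 → ξ₁ = 23.92 mol/min.
Conversion of C: 1ξ₁ + 1ξ₂ = 0.712 × 208 = 148.1 → ξ₂ = 124.2 mol/min.
Outlet amounts (n = n₀ + Σ ν·ξ):
  C: 208 − 1(23.92) − 1(124.2) = 59.9
  B: 0 + 2(23.92) = 47.84
  D: 0 + 1(124.2) = 124.2
  A: 0 + 2(124.2) = 248.4

248 mol/min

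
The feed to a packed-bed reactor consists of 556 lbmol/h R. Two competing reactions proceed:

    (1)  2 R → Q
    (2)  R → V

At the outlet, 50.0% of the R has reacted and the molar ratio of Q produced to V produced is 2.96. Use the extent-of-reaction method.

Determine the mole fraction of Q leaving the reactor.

Conversion of R: R consumed = 0.5 × 556 = 278 lbmol/h = 2ξ₁ + 1ξ₂.
Selectivity: 1ξ₁ / (1ξ₂) = 2.96 → ξ₁ = 2.96 ξ₂.
Substitute: (2·2.96 + 1) ξ₂ = 278 → ξ₂ = 40.17 lbmol/h, ξ₁ = 118.9 lbmol/h.
Outlet amounts (n = n₀ + Σ ν·ξ):
  R: 556 − 2(118.9) − 1(40.17) = 278
  Q: 0 + 1(118.9) = 118.9
  V: 0 + 1(40.17) = 40.17
Total out = 437.1 lbmol/h; y_Q = 118.9 / 437.1 = 0.2721.

0.272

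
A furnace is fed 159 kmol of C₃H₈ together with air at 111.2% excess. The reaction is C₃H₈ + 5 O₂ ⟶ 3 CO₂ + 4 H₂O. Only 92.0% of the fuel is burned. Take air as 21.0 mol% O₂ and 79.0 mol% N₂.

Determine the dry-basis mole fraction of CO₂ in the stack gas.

0.0569

Stoichiometric O₂ = 5 × 159 = 795 kmol; O₂ fed = 795 × 2.112 = 1679 kmol.
N₂ fed = 1679 × 79/21 = 6316 kmol.
Fuel reacted = 0.92 × 159 → ξ = 146.3 kmol.
Outlet (n = n₀ + ν ξ):
  C₃H₈: 159 − 1(146.3) = 12.72
  O₂: 1679 − 5(146.3) = 947.6
  N₂: 6316 (inert)
  CO₂: 0 + 3(146.3) = 438.8
  H₂O: 0 + 4(146.3) = 585.1
Dry total = 7716 kmol; y_CO₂ (dry) = 438.8 / 7716 = 0.05688.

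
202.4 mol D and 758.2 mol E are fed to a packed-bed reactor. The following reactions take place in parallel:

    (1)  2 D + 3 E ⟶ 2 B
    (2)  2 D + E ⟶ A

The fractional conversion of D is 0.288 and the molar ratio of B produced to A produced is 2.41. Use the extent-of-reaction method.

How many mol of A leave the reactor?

13.2 mol

Conversion of D: D consumed = 0.288 × 202.4 = 58.29 mol = 2ξ₁ + 2ξ₂.
Selectivity: 2ξ₁ / (1ξ₂) = 2.41 → ξ₁ = 1.205 ξ₂.
Substitute: (2·1.205 + 2) ξ₂ = 58.29 → ξ₂ = 13.22 mol, ξ₁ = 15.93 mol.
Outlet amounts (n = n₀ + Σ ν·ξ):
  D: 202.4 − 2(15.93) − 2(13.22) = 144.1
  E: 758.2 − 3(15.93) − 1(13.22) = 697.2
  B: 0 + 2(15.93) = 31.86
  A: 0 + 1(13.22) = 13.22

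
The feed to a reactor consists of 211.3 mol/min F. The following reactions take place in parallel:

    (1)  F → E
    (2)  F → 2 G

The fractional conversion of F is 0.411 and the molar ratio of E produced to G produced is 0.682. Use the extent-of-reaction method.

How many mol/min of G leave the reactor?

Conversion of F: F consumed = 0.411 × 211.3 = 86.84 mol/min = 1ξ₁ + 1ξ₂.
Selectivity: 1ξ₁ / (2ξ₂) = 0.682 → ξ₁ = 1.364 ξ₂.
Substitute: (1·1.364 + 1) ξ₂ = 86.84 → ξ₂ = 36.74 mol/min, ξ₁ = 50.11 mol/min.
Outlet amounts (n = n₀ + Σ ν·ξ):
  F: 211.3 − 1(50.11) − 1(36.74) = 124.5
  E: 0 + 1(50.11) = 50.11
  G: 0 + 2(36.74) = 73.47

73.5 mol/min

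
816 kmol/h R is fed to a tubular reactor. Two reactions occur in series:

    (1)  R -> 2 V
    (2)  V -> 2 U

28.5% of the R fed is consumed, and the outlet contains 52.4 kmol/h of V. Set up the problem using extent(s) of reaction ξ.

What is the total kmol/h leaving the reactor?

Conversion of R: R consumed = 1ξ₁ = 0.285 × 816 → ξ₁ = 232.6 kmol/h.
V balance: n_V = 0 + 2ξ₁ − 1ξ₂ = 52.4 → ξ₂ = (2·232.6 − 52.4)/1 = 412.7 kmol/h.
Outlet amounts (n = n₀ + Σ ν·ξ):
  R: 816 − 1(232.6) = 583.4
  V: 0 + 2(232.6) − 1(412.7) = 52.4
  U: 0 + 2(412.7) = 825.4
Total out = 583.4 + 52.4 + 825.4 = 1461 kmol/h.

1460 kmol/h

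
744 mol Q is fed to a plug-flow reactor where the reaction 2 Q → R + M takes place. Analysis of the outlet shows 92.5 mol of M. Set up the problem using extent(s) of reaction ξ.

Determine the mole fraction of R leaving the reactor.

0.124

For M: n = n₀ + 1ξ → 92.5 = 0 + 1ξ, giving ξ = 92.5 mol.
Outlet amounts (n = n₀ + ν ξ):
  Q: 744 − 2(92.5) = 559
  R: 0 + 1(92.5) = 92.5
  M: 0 + 1(92.5) = 92.5
Total out = 744 mol; y_R = 92.5 / 744 = 0.1243.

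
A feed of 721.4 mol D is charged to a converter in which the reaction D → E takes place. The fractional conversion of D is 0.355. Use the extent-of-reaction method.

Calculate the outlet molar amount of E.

D reacted = 0.355 × 721.4 = 256.1 mol; ν_D = −1, so ξ = 256.1/1 = 256.1 mol.
Outlet amounts (n = n₀ + ν ξ):
  D: 721.4 − 1(256.1) = 465.3
  E: 0 + 1(256.1) = 256.1

256 mol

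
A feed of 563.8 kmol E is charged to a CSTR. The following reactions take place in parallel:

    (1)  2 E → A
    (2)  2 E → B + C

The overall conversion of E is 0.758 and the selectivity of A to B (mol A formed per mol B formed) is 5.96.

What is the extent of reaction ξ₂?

Conversion of E: E consumed = 0.758 × 563.8 = 427.4 kmol = 2ξ₁ + 2ξ₂.
Selectivity: 1ξ₁ / (1ξ₂) = 5.96 → ξ₁ = 5.96 ξ₂.
Substitute: (2·5.96 + 2) ξ₂ = 427.4 → ξ₂ = 30.7 kmol, ξ₁ = 183 kmol.
Outlet amounts (n = n₀ + Σ ν·ξ):
  E: 563.8 − 2(183) − 2(30.7) = 136.4
  A: 0 + 1(183) = 183
  B: 0 + 1(30.7) = 30.7
  C: 0 + 1(30.7) = 30.7

ξ₂ = 30.7 kmol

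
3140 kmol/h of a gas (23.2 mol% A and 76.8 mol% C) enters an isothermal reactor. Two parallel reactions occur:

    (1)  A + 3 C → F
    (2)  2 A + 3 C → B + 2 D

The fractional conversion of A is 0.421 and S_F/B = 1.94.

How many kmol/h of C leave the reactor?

Conversion of A: A consumed = 0.421 × 728.5 = 306.7 kmol/h = 1ξ₁ + 2ξ₂.
Selectivity: 1ξ₁ / (1ξ₂) = 1.94 → ξ₁ = 1.94 ξ₂.
Substitute: (1·1.94 + 2) ξ₂ = 306.7 → ξ₂ = 77.84 kmol/h, ξ₁ = 151 kmol/h.
Outlet amounts (n = n₀ + Σ ν·ξ):
  A: 728.5 − 1(151) − 2(77.84) = 421.8
  C: 2412 − 3(151) − 3(77.84) = 1725
  F: 0 + 1(151) = 151
  B: 0 + 1(77.84) = 77.84
  D: 0 + 2(77.84) = 155.7

1720 kmol/h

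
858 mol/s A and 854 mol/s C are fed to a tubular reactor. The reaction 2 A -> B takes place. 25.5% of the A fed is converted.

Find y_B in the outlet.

A reacted = 0.255 × 858 = 218.8 mol/s; ν_A = −2, so ξ = 218.8/2 = 109.4 mol/s.
Outlet amounts (n = n₀ + ν ξ):
  A: 858 − 2(109.4) = 639.2
  B: 0 + 1(109.4) = 109.4
  C: 854 (inert)
Total out = 1603 mol/s; y_B = 109.4 / 1603 = 0.06826.

0.0683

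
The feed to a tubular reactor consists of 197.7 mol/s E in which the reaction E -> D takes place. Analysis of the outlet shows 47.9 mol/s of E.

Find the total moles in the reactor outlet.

For E: n = n₀ − 1ξ → 47.9 = 197.7 − 1ξ, giving ξ = 149.8 mol/s.
Outlet amounts (n = n₀ + ν ξ):
  E: 197.7 − 1(149.8) = 47.9
  D: 0 + 1(149.8) = 149.8
Total out = 47.9 + 149.8 = 197.7 mol/s.

198 mol/s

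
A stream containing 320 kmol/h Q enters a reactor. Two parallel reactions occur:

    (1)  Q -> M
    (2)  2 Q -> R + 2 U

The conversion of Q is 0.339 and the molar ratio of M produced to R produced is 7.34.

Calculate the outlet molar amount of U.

Conversion of Q: Q consumed = 0.339 × 320 = 108.5 kmol/h = 1ξ₁ + 2ξ₂.
Selectivity: 1ξ₁ / (1ξ₂) = 7.34 → ξ₁ = 7.34 ξ₂.
Substitute: (1·7.34 + 2) ξ₂ = 108.5 → ξ₂ = 11.61 kmol/h, ξ₁ = 85.25 kmol/h.
Outlet amounts (n = n₀ + Σ ν·ξ):
  Q: 320 − 1(85.25) − 2(11.61) = 211.5
  M: 0 + 1(85.25) = 85.25
  R: 0 + 1(11.61) = 11.61
  U: 0 + 2(11.61) = 23.23

23.2 kmol/h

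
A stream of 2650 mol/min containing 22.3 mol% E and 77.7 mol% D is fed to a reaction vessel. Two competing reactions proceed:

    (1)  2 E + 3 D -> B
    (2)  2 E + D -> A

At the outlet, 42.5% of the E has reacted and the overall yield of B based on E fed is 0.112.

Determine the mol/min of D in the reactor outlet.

Yield of B: 1ξ₁ / 591 = 0.112 → ξ₁ = 66.19 mol/min.
Conversion of E: 2ξ₁ + 2ξ₂ = 0.425 × 591 = 251.2 → ξ₂ = 59.39 mol/min.
Outlet amounts (n = n₀ + Σ ν·ξ):
  E: 591 − 2(66.19) − 2(59.39) = 339.8
  D: 2059 − 3(66.19) − 1(59.39) = 1801
  B: 0 + 1(66.19) = 66.19
  A: 0 + 1(59.39) = 59.39

1800 mol/min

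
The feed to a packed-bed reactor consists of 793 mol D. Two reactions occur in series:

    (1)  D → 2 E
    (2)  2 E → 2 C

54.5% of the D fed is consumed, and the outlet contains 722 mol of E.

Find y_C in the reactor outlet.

0.116

Conversion of D: D consumed = 1ξ₁ = 0.545 × 793 → ξ₁ = 432.2 mol.
E balance: n_E = 0 + 2ξ₁ − 2ξ₂ = 722 → ξ₂ = (2·432.2 − 722)/2 = 71.19 mol.
Outlet amounts (n = n₀ + Σ ν·ξ):
  D: 793 − 1(432.2) = 360.8
  E: 0 + 2(432.2) − 2(71.19) = 722
  C: 0 + 2(71.19) = 142.4
Total out = 1225 mol; y_C = 142.4 / 1225 = 0.1162.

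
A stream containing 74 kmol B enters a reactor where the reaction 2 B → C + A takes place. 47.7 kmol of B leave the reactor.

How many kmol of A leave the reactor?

For B: n = n₀ − 2ξ → 47.7 = 74 − 2ξ, giving ξ = 13.15 kmol.
Outlet amounts (n = n₀ + ν ξ):
  B: 74 − 2(13.15) = 47.7
  C: 0 + 1(13.15) = 13.15
  A: 0 + 1(13.15) = 13.15

13.1 kmol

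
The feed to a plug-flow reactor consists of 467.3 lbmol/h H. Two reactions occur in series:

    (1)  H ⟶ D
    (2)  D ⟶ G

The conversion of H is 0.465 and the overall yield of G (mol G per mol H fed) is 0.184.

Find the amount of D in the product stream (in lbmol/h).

Conversion of H: H consumed = 1ξ₁ = 0.465 × 467.3 → ξ₁ = 217.3 lbmol/h.
Yield of G: 1ξ₂ / 467.3 = 0.184 → ξ₂ = 85.98 lbmol/h.
Outlet amounts (n = n₀ + Σ ν·ξ):
  H: 467.3 − 1(217.3) = 250
  D: 0 + 1(217.3) − 1(85.98) = 131.3
  G: 0 + 1(85.98) = 85.98

131 lbmol/h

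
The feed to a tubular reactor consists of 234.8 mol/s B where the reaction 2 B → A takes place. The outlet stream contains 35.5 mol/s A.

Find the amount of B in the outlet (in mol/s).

164 mol/s

For A: n = n₀ + 1ξ → 35.5 = 0 + 1ξ, giving ξ = 35.5 mol/s.
Outlet amounts (n = n₀ + ν ξ):
  B: 234.8 − 2(35.5) = 163.8
  A: 0 + 1(35.5) = 35.5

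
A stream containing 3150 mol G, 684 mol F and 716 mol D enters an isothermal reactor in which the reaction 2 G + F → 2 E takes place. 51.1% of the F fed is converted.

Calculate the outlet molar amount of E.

699 mol

F reacted = 0.511 × 684 = 349.5 mol; ν_F = −1, so ξ = 349.5/1 = 349.5 mol.
Outlet amounts (n = n₀ + ν ξ):
  G: 3150 − 2(349.5) = 2451
  F: 684 − 1(349.5) = 334.5
  E: 0 + 2(349.5) = 699
  D: 716 (inert)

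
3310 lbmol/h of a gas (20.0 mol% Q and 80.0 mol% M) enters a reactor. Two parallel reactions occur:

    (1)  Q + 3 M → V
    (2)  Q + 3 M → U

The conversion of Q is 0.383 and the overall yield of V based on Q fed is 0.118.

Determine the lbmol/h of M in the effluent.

Yield of V: 1ξ₁ / 662 = 0.118 → ξ₁ = 78.12 lbmol/h.
Conversion of Q: 1ξ₁ + 1ξ₂ = 0.383 × 662 = 253.5 → ξ₂ = 175.4 lbmol/h.
Outlet amounts (n = n₀ + Σ ν·ξ):
  Q: 662 − 1(78.12) − 1(175.4) = 408.5
  M: 2648 − 3(78.12) − 3(175.4) = 1887
  V: 0 + 1(78.12) = 78.12
  U: 0 + 1(175.4) = 175.4

1890 lbmol/h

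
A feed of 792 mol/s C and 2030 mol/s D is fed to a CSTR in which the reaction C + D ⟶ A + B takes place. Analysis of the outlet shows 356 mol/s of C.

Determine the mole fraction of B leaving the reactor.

For C: n = n₀ − 1ξ → 356 = 792 − 1ξ, giving ξ = 436 mol/s.
Outlet amounts (n = n₀ + ν ξ):
  C: 792 − 1(436) = 356
  D: 2030 − 1(436) = 1594
  A: 0 + 1(436) = 436
  B: 0 + 1(436) = 436
Total out = 2822 mol/s; y_B = 436 / 2822 = 0.1545.

0.155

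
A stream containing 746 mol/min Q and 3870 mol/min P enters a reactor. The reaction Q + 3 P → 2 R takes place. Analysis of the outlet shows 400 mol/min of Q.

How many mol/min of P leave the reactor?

2830 mol/min

For Q: n = n₀ − 1ξ → 400 = 746 − 1ξ, giving ξ = 346 mol/min.
Outlet amounts (n = n₀ + ν ξ):
  Q: 746 − 1(346) = 400
  P: 3870 − 3(346) = 2832
  R: 0 + 2(346) = 692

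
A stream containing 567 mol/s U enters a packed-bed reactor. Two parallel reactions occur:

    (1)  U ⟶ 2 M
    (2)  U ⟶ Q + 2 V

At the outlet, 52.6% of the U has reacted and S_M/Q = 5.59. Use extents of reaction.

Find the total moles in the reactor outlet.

944 mol/s

Conversion of U: U consumed = 0.526 × 567 = 298.2 mol/s = 1ξ₁ + 1ξ₂.
Selectivity: 2ξ₁ / (1ξ₂) = 5.59 → ξ₁ = 2.795 ξ₂.
Substitute: (1·2.795 + 1) ξ₂ = 298.2 → ξ₂ = 78.59 mol/s, ξ₁ = 219.7 mol/s.
Outlet amounts (n = n₀ + Σ ν·ξ):
  U: 567 − 1(219.7) − 1(78.59) = 268.8
  M: 0 + 2(219.7) = 439.3
  Q: 0 + 1(78.59) = 78.59
  V: 0 + 2(78.59) = 157.2
Total out = 268.8 + 439.3 + 78.59 + 157.2 = 943.8 mol/s.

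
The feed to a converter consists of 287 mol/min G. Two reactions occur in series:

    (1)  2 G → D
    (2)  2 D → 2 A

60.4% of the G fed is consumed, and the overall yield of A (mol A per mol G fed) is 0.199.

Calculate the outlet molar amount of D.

Conversion of G: G consumed = 2ξ₁ = 0.604 × 287 → ξ₁ = 86.67 mol/min.
Yield of A: 2ξ₂ / 287 = 0.199 → ξ₂ = 28.56 mol/min.
Outlet amounts (n = n₀ + Σ ν·ξ):
  G: 287 − 2(86.67) = 113.7
  D: 0 + 1(86.67) − 2(28.56) = 29.56
  A: 0 + 2(28.56) = 57.11

29.6 mol/min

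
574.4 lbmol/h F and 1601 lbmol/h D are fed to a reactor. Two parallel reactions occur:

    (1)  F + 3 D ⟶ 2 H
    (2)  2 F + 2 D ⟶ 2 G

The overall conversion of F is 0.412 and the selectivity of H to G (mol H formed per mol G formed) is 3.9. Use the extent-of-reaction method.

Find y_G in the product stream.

Conversion of F: F consumed = 0.412 × 574.4 = 236.7 lbmol/h = 1ξ₁ + 2ξ₂.
Selectivity: 2ξ₁ / (2ξ₂) = 3.9 → ξ₁ = 3.9 ξ₂.
Substitute: (1·3.9 + 2) ξ₂ = 236.7 → ξ₂ = 40.11 lbmol/h, ξ₁ = 156.4 lbmol/h.
Outlet amounts (n = n₀ + Σ ν·ξ):
  F: 574.4 − 1(156.4) − 2(40.11) = 337.7
  D: 1601 − 3(156.4) − 2(40.11) = 1051
  H: 0 + 2(156.4) = 312.9
  G: 0 + 2(40.11) = 80.22
Total out = 1782 lbmol/h; y_G = 80.22 / 1782 = 0.04501.

0.045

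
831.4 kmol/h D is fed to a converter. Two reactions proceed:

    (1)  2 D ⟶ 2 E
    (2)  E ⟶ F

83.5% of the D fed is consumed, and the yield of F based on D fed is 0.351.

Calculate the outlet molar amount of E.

Conversion of D: D consumed = 2ξ₁ = 0.835 × 831.4 → ξ₁ = 347.1 kmol/h.
Yield of F: 1ξ₂ / 831.4 = 0.351 → ξ₂ = 291.8 kmol/h.
Outlet amounts (n = n₀ + Σ ν·ξ):
  D: 831.4 − 2(347.1) = 137.2
  E: 0 + 2(347.1) − 1(291.8) = 402.4
  F: 0 + 1(291.8) = 291.8

402 kmol/h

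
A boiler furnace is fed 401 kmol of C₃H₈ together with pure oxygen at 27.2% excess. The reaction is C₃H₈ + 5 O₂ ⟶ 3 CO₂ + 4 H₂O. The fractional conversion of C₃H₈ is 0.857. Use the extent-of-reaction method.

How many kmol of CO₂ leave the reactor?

1030 kmol

Stoichiometric O₂ = 5 × 401 = 2005 kmol; O₂ fed = 2005 × 1.272 = 2550 kmol.
Fuel reacted = 0.857 × 401 → ξ = 343.7 kmol.
Outlet (n = n₀ + ν ξ):
  C₃H₈: 401 − 1(343.7) = 57.34
  O₂: 2550 − 5(343.7) = 832.1
  CO₂: 0 + 3(343.7) = 1031
  H₂O: 0 + 4(343.7) = 1375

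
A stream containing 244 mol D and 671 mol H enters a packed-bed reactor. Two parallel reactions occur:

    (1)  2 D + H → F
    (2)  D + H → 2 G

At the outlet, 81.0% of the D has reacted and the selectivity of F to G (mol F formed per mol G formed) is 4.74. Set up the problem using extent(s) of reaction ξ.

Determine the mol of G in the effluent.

19.8 mol

Conversion of D: D consumed = 0.81 × 244 = 197.6 mol = 2ξ₁ + 1ξ₂.
Selectivity: 1ξ₁ / (2ξ₂) = 4.74 → ξ₁ = 9.48 ξ₂.
Substitute: (2·9.48 + 1) ξ₂ = 197.6 → ξ₂ = 9.902 mol, ξ₁ = 93.87 mol.
Outlet amounts (n = n₀ + Σ ν·ξ):
  D: 244 − 2(93.87) − 1(9.902) = 46.36
  H: 671 − 1(93.87) − 1(9.902) = 567.2
  F: 0 + 1(93.87) = 93.87
  G: 0 + 2(9.902) = 19.8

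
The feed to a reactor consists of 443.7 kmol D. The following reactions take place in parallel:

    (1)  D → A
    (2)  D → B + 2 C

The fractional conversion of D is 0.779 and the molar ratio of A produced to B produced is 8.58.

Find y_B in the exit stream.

Conversion of D: D consumed = 0.779 × 443.7 = 345.6 kmol = 1ξ₁ + 1ξ₂.
Selectivity: 1ξ₁ / (1ξ₂) = 8.58 → ξ₁ = 8.58 ξ₂.
Substitute: (1·8.58 + 1) ξ₂ = 345.6 → ξ₂ = 36.08 kmol, ξ₁ = 309.6 kmol.
Outlet amounts (n = n₀ + Σ ν·ξ):
  D: 443.7 − 1(309.6) − 1(36.08) = 98.06
  A: 0 + 1(309.6) = 309.6
  B: 0 + 1(36.08) = 36.08
  C: 0 + 2(36.08) = 72.16
Total out = 515.9 kmol; y_B = 36.08 / 515.9 = 0.06994.

0.0699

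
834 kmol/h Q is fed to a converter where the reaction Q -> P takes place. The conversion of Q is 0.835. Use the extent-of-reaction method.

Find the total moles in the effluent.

834 kmol/h

Q reacted = 0.835 × 834 = 696.4 kmol/h; ν_Q = −1, so ξ = 696.4/1 = 696.4 kmol/h.
Outlet amounts (n = n₀ + ν ξ):
  Q: 834 − 1(696.4) = 137.6
  P: 0 + 1(696.4) = 696.4
Total out = 137.6 + 696.4 = 834 kmol/h.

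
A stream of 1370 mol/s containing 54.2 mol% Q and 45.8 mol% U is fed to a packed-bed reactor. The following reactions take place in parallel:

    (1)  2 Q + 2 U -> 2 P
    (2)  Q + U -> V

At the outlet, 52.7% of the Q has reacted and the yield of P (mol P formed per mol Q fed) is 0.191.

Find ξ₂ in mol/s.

ξ₂ = 249 mol/s

Yield of P: 2ξ₁ / 742.5 = 0.191 → ξ₁ = 70.91 mol/s.
Conversion of Q: 2ξ₁ + 1ξ₂ = 0.527 × 742.5 = 391.3 → ξ₂ = 249.5 mol/s.
Outlet amounts (n = n₀ + Σ ν·ξ):
  Q: 742.5 − 2(70.91) − 1(249.5) = 351.2
  U: 627.5 − 2(70.91) − 1(249.5) = 236.1
  P: 0 + 2(70.91) = 141.8
  V: 0 + 1(249.5) = 249.5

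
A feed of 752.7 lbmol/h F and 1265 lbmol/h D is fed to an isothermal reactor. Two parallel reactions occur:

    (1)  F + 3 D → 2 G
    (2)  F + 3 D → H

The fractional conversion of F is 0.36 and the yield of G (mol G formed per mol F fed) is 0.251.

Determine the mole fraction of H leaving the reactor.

0.136

Yield of G: 2ξ₁ / 752.7 = 0.251 → ξ₁ = 94.46 lbmol/h.
Conversion of F: 1ξ₁ + 1ξ₂ = 0.36 × 752.7 = 271 → ξ₂ = 176.5 lbmol/h.
Outlet amounts (n = n₀ + Σ ν·ξ):
  F: 752.7 − 1(94.46) − 1(176.5) = 481.7
  D: 1265 − 3(94.46) − 3(176.5) = 452.1
  G: 0 + 2(94.46) = 188.9
  H: 0 + 1(176.5) = 176.5
Total out = 1299 lbmol/h; y_H = 176.5 / 1299 = 0.1359.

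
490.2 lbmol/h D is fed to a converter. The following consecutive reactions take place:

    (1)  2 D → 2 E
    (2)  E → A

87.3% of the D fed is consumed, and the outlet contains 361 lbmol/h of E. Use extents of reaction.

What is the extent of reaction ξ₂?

Conversion of D: D consumed = 2ξ₁ = 0.873 × 490.2 → ξ₁ = 214 lbmol/h.
E balance: n_E = 0 + 2ξ₁ − 1ξ₂ = 361 → ξ₂ = (2·214 − 361)/1 = 66.94 lbmol/h.
Outlet amounts (n = n₀ + Σ ν·ξ):
  D: 490.2 − 2(214) = 62.26
  E: 0 + 2(214) − 1(66.94) = 361
  A: 0 + 1(66.94) = 66.94

ξ₂ = 66.9 lbmol/h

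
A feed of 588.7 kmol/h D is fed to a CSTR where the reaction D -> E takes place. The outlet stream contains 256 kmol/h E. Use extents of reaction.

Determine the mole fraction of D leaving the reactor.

0.565

For E: n = n₀ + 1ξ → 256 = 0 + 1ξ, giving ξ = 256 kmol/h.
Outlet amounts (n = n₀ + ν ξ):
  D: 588.7 − 1(256) = 332.7
  E: 0 + 1(256) = 256
Total out = 588.7 kmol/h; y_D = 332.7 / 588.7 = 0.5651.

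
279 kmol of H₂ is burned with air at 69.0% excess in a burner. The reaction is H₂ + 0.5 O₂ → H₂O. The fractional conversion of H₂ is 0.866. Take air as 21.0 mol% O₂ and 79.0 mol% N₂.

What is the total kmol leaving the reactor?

Stoichiometric O₂ = 0.5 × 279 = 139.5 kmol; O₂ fed = 139.5 × 1.690 = 235.8 kmol.
N₂ fed = 235.8 × 79/21 = 886.9 kmol.
Fuel reacted = 0.866 × 279 → ξ = 241.6 kmol.
Outlet (n = n₀ + ν ξ):
  H₂: 279 − 1(241.6) = 37.39
  O₂: 235.8 − 0.5(241.6) = 114.9
  N₂: 886.9 (inert)
  H₂O: 0 + 1(241.6) = 241.6
Total out = 37.39 + 114.9 + 886.9 + 241.6 = 1281 kmol.

1280 kmol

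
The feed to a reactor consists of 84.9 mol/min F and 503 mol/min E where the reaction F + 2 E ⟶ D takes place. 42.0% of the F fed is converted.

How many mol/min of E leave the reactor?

F reacted = 0.42 × 84.9 = 35.66 mol/min; ν_F = −1, so ξ = 35.66/1 = 35.66 mol/min.
Outlet amounts (n = n₀ + ν ξ):
  F: 84.9 − 1(35.66) = 49.24
  E: 503 − 2(35.66) = 431.7
  D: 0 + 1(35.66) = 35.66

432 mol/min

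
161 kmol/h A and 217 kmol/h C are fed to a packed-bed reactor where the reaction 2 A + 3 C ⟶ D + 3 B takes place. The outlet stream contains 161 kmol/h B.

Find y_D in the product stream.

For B: n = n₀ + 3ξ → 161 = 0 + 3ξ, giving ξ = 53.67 kmol/h.
Outlet amounts (n = n₀ + ν ξ):
  A: 161 − 2(53.67) = 53.67
  C: 217 − 3(53.67) = 56
  D: 0 + 1(53.67) = 53.67
  B: 0 + 3(53.67) = 161
Total out = 324.3 kmol/h; y_D = 53.67 / 324.3 = 0.1655.

0.165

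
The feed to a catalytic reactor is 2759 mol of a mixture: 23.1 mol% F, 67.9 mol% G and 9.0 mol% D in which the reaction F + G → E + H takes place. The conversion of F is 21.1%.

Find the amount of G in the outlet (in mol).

1740 mol

F reacted = 0.211 × 637.3 = 134.5 mol; ν_F = −1, so ξ = 134.5/1 = 134.5 mol.
Outlet amounts (n = n₀ + ν ξ):
  F: 637.3 − 1(134.5) = 502.9
  G: 1873 − 1(134.5) = 1739
  E: 0 + 1(134.5) = 134.5
  H: 0 + 1(134.5) = 134.5
  D: 248.3 (inert)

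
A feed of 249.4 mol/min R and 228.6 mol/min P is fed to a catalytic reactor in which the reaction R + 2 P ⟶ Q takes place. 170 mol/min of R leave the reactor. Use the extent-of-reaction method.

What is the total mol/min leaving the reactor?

319 mol/min

For R: n = n₀ − 1ξ → 170 = 249.4 − 1ξ, giving ξ = 79.4 mol/min.
Outlet amounts (n = n₀ + ν ξ):
  R: 249.4 − 1(79.4) = 170
  P: 228.6 − 2(79.4) = 69.8
  Q: 0 + 1(79.4) = 79.4
Total out = 170 + 69.8 + 79.4 = 319.2 mol/min.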